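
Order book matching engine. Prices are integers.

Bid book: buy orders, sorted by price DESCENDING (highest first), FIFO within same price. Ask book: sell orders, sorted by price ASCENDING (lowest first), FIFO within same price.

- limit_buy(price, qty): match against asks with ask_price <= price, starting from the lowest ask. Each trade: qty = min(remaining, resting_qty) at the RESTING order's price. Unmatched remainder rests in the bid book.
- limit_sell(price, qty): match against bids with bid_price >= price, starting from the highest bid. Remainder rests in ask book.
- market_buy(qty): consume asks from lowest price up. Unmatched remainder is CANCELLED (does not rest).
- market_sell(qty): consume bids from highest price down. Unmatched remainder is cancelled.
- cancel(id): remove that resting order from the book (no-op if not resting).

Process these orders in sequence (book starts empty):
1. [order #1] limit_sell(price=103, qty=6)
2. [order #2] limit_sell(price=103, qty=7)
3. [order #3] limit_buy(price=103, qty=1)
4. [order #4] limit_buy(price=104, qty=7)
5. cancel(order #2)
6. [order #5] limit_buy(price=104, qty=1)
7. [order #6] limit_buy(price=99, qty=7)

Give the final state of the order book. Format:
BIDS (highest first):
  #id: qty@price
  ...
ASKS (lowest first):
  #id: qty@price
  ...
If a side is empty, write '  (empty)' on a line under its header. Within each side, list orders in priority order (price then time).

After op 1 [order #1] limit_sell(price=103, qty=6): fills=none; bids=[-] asks=[#1:6@103]
After op 2 [order #2] limit_sell(price=103, qty=7): fills=none; bids=[-] asks=[#1:6@103 #2:7@103]
After op 3 [order #3] limit_buy(price=103, qty=1): fills=#3x#1:1@103; bids=[-] asks=[#1:5@103 #2:7@103]
After op 4 [order #4] limit_buy(price=104, qty=7): fills=#4x#1:5@103 #4x#2:2@103; bids=[-] asks=[#2:5@103]
After op 5 cancel(order #2): fills=none; bids=[-] asks=[-]
After op 6 [order #5] limit_buy(price=104, qty=1): fills=none; bids=[#5:1@104] asks=[-]
After op 7 [order #6] limit_buy(price=99, qty=7): fills=none; bids=[#5:1@104 #6:7@99] asks=[-]

Answer: BIDS (highest first):
  #5: 1@104
  #6: 7@99
ASKS (lowest first):
  (empty)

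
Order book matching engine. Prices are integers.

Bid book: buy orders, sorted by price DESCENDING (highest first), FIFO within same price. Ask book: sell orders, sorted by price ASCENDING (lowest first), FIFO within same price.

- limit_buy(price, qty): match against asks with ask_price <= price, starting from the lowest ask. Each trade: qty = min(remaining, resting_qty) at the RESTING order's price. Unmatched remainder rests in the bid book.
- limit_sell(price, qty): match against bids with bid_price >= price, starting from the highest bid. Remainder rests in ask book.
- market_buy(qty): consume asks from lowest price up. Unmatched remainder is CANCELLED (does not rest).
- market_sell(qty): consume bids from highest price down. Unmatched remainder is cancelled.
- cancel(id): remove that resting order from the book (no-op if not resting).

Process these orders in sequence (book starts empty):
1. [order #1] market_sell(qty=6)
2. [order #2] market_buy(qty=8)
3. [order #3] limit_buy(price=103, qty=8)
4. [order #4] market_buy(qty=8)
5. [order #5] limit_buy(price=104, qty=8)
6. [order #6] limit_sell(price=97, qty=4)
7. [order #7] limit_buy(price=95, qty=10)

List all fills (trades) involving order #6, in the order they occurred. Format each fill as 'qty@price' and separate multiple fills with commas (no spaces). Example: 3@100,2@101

Answer: 4@104

Derivation:
After op 1 [order #1] market_sell(qty=6): fills=none; bids=[-] asks=[-]
After op 2 [order #2] market_buy(qty=8): fills=none; bids=[-] asks=[-]
After op 3 [order #3] limit_buy(price=103, qty=8): fills=none; bids=[#3:8@103] asks=[-]
After op 4 [order #4] market_buy(qty=8): fills=none; bids=[#3:8@103] asks=[-]
After op 5 [order #5] limit_buy(price=104, qty=8): fills=none; bids=[#5:8@104 #3:8@103] asks=[-]
After op 6 [order #6] limit_sell(price=97, qty=4): fills=#5x#6:4@104; bids=[#5:4@104 #3:8@103] asks=[-]
After op 7 [order #7] limit_buy(price=95, qty=10): fills=none; bids=[#5:4@104 #3:8@103 #7:10@95] asks=[-]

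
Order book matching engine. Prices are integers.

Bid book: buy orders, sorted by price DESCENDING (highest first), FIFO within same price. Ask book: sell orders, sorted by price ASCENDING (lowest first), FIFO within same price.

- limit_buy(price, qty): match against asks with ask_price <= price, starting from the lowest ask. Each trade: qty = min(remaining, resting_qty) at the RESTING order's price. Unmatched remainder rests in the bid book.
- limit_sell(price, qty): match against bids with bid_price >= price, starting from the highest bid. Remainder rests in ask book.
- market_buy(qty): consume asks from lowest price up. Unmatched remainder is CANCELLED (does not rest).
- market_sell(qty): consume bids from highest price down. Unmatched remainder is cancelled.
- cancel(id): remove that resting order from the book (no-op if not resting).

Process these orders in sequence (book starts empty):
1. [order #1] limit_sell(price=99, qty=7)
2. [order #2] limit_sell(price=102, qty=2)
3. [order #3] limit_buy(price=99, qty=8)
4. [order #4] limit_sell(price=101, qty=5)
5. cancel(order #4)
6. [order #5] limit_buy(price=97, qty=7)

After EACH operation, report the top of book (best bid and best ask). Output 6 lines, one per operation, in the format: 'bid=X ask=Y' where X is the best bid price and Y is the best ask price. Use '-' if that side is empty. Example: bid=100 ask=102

Answer: bid=- ask=99
bid=- ask=99
bid=99 ask=102
bid=99 ask=101
bid=99 ask=102
bid=99 ask=102

Derivation:
After op 1 [order #1] limit_sell(price=99, qty=7): fills=none; bids=[-] asks=[#1:7@99]
After op 2 [order #2] limit_sell(price=102, qty=2): fills=none; bids=[-] asks=[#1:7@99 #2:2@102]
After op 3 [order #3] limit_buy(price=99, qty=8): fills=#3x#1:7@99; bids=[#3:1@99] asks=[#2:2@102]
After op 4 [order #4] limit_sell(price=101, qty=5): fills=none; bids=[#3:1@99] asks=[#4:5@101 #2:2@102]
After op 5 cancel(order #4): fills=none; bids=[#3:1@99] asks=[#2:2@102]
After op 6 [order #5] limit_buy(price=97, qty=7): fills=none; bids=[#3:1@99 #5:7@97] asks=[#2:2@102]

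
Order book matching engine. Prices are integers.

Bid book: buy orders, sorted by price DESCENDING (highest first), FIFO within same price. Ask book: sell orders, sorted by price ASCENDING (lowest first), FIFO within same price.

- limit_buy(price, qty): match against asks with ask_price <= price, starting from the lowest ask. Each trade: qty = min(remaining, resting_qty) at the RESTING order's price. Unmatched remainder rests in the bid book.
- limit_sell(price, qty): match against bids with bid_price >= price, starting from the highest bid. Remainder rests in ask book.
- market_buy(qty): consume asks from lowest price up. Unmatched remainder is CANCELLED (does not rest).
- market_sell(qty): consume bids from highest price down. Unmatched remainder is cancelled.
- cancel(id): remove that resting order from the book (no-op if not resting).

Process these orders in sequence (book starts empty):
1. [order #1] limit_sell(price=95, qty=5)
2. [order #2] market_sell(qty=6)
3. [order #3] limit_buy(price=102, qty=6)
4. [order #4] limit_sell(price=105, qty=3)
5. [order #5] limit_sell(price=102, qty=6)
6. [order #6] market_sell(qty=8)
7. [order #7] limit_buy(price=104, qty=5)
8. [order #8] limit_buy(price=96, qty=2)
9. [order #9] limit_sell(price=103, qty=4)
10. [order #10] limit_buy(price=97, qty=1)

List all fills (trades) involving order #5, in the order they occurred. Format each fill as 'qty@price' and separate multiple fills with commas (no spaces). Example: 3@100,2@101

Answer: 1@102,5@102

Derivation:
After op 1 [order #1] limit_sell(price=95, qty=5): fills=none; bids=[-] asks=[#1:5@95]
After op 2 [order #2] market_sell(qty=6): fills=none; bids=[-] asks=[#1:5@95]
After op 3 [order #3] limit_buy(price=102, qty=6): fills=#3x#1:5@95; bids=[#3:1@102] asks=[-]
After op 4 [order #4] limit_sell(price=105, qty=3): fills=none; bids=[#3:1@102] asks=[#4:3@105]
After op 5 [order #5] limit_sell(price=102, qty=6): fills=#3x#5:1@102; bids=[-] asks=[#5:5@102 #4:3@105]
After op 6 [order #6] market_sell(qty=8): fills=none; bids=[-] asks=[#5:5@102 #4:3@105]
After op 7 [order #7] limit_buy(price=104, qty=5): fills=#7x#5:5@102; bids=[-] asks=[#4:3@105]
After op 8 [order #8] limit_buy(price=96, qty=2): fills=none; bids=[#8:2@96] asks=[#4:3@105]
After op 9 [order #9] limit_sell(price=103, qty=4): fills=none; bids=[#8:2@96] asks=[#9:4@103 #4:3@105]
After op 10 [order #10] limit_buy(price=97, qty=1): fills=none; bids=[#10:1@97 #8:2@96] asks=[#9:4@103 #4:3@105]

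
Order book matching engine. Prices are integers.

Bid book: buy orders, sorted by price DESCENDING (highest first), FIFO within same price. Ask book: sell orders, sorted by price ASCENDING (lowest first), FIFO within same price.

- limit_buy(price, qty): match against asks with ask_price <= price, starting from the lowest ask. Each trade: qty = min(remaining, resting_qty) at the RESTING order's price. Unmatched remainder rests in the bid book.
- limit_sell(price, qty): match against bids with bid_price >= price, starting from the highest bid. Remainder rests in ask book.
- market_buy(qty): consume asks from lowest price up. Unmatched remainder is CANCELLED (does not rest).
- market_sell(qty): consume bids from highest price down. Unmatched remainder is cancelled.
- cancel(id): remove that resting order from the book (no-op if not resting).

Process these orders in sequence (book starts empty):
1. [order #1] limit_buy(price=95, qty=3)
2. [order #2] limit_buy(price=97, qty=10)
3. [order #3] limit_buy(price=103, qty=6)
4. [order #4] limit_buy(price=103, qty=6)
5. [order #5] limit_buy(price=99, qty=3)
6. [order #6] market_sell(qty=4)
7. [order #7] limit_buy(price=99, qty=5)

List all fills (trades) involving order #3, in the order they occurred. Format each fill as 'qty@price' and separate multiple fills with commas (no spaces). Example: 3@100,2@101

Answer: 4@103

Derivation:
After op 1 [order #1] limit_buy(price=95, qty=3): fills=none; bids=[#1:3@95] asks=[-]
After op 2 [order #2] limit_buy(price=97, qty=10): fills=none; bids=[#2:10@97 #1:3@95] asks=[-]
After op 3 [order #3] limit_buy(price=103, qty=6): fills=none; bids=[#3:6@103 #2:10@97 #1:3@95] asks=[-]
After op 4 [order #4] limit_buy(price=103, qty=6): fills=none; bids=[#3:6@103 #4:6@103 #2:10@97 #1:3@95] asks=[-]
After op 5 [order #5] limit_buy(price=99, qty=3): fills=none; bids=[#3:6@103 #4:6@103 #5:3@99 #2:10@97 #1:3@95] asks=[-]
After op 6 [order #6] market_sell(qty=4): fills=#3x#6:4@103; bids=[#3:2@103 #4:6@103 #5:3@99 #2:10@97 #1:3@95] asks=[-]
After op 7 [order #7] limit_buy(price=99, qty=5): fills=none; bids=[#3:2@103 #4:6@103 #5:3@99 #7:5@99 #2:10@97 #1:3@95] asks=[-]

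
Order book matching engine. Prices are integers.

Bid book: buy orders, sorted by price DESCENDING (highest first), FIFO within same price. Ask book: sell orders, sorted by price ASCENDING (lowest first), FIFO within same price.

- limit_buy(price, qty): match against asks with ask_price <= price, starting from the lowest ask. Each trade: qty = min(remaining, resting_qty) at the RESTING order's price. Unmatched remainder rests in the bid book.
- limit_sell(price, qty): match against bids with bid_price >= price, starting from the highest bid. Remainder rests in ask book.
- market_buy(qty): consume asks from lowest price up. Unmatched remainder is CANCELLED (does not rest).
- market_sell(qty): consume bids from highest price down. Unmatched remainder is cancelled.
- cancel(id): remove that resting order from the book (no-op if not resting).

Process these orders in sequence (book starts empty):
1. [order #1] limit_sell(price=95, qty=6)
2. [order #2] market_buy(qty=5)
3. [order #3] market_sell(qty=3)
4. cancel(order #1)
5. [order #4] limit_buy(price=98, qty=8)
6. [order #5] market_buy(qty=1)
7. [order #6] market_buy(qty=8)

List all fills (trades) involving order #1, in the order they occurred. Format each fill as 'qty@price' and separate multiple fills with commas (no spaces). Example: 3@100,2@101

After op 1 [order #1] limit_sell(price=95, qty=6): fills=none; bids=[-] asks=[#1:6@95]
After op 2 [order #2] market_buy(qty=5): fills=#2x#1:5@95; bids=[-] asks=[#1:1@95]
After op 3 [order #3] market_sell(qty=3): fills=none; bids=[-] asks=[#1:1@95]
After op 4 cancel(order #1): fills=none; bids=[-] asks=[-]
After op 5 [order #4] limit_buy(price=98, qty=8): fills=none; bids=[#4:8@98] asks=[-]
After op 6 [order #5] market_buy(qty=1): fills=none; bids=[#4:8@98] asks=[-]
After op 7 [order #6] market_buy(qty=8): fills=none; bids=[#4:8@98] asks=[-]

Answer: 5@95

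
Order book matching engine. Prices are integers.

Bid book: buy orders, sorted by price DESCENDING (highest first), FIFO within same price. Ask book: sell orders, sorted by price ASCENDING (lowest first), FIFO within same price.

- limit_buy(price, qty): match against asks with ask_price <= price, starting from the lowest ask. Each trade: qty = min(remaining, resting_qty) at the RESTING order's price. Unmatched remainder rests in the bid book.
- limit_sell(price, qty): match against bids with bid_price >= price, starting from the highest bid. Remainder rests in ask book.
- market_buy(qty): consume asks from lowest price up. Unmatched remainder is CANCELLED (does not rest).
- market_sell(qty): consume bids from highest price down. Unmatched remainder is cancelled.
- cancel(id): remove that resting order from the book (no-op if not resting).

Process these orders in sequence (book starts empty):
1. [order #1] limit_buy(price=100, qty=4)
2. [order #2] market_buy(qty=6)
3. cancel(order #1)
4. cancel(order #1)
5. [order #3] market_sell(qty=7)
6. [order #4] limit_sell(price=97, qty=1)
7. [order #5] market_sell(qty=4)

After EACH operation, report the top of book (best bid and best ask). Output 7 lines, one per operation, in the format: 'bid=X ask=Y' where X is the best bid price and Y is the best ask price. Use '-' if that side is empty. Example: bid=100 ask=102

After op 1 [order #1] limit_buy(price=100, qty=4): fills=none; bids=[#1:4@100] asks=[-]
After op 2 [order #2] market_buy(qty=6): fills=none; bids=[#1:4@100] asks=[-]
After op 3 cancel(order #1): fills=none; bids=[-] asks=[-]
After op 4 cancel(order #1): fills=none; bids=[-] asks=[-]
After op 5 [order #3] market_sell(qty=7): fills=none; bids=[-] asks=[-]
After op 6 [order #4] limit_sell(price=97, qty=1): fills=none; bids=[-] asks=[#4:1@97]
After op 7 [order #5] market_sell(qty=4): fills=none; bids=[-] asks=[#4:1@97]

Answer: bid=100 ask=-
bid=100 ask=-
bid=- ask=-
bid=- ask=-
bid=- ask=-
bid=- ask=97
bid=- ask=97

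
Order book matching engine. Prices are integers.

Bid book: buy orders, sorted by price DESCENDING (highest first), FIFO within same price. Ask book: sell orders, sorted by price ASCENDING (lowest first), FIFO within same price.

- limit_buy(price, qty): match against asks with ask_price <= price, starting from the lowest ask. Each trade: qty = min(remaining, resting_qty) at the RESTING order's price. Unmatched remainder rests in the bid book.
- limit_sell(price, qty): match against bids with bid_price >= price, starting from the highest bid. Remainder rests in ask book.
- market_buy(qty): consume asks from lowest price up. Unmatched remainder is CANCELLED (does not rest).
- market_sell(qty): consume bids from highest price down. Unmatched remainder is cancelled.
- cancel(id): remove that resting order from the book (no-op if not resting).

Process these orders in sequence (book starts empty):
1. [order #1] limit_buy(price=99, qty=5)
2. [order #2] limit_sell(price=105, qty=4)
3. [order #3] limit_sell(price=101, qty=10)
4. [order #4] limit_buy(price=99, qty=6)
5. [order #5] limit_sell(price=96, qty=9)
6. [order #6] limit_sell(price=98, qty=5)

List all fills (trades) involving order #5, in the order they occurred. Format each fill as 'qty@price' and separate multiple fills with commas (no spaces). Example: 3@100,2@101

Answer: 5@99,4@99

Derivation:
After op 1 [order #1] limit_buy(price=99, qty=5): fills=none; bids=[#1:5@99] asks=[-]
After op 2 [order #2] limit_sell(price=105, qty=4): fills=none; bids=[#1:5@99] asks=[#2:4@105]
After op 3 [order #3] limit_sell(price=101, qty=10): fills=none; bids=[#1:5@99] asks=[#3:10@101 #2:4@105]
After op 4 [order #4] limit_buy(price=99, qty=6): fills=none; bids=[#1:5@99 #4:6@99] asks=[#3:10@101 #2:4@105]
After op 5 [order #5] limit_sell(price=96, qty=9): fills=#1x#5:5@99 #4x#5:4@99; bids=[#4:2@99] asks=[#3:10@101 #2:4@105]
After op 6 [order #6] limit_sell(price=98, qty=5): fills=#4x#6:2@99; bids=[-] asks=[#6:3@98 #3:10@101 #2:4@105]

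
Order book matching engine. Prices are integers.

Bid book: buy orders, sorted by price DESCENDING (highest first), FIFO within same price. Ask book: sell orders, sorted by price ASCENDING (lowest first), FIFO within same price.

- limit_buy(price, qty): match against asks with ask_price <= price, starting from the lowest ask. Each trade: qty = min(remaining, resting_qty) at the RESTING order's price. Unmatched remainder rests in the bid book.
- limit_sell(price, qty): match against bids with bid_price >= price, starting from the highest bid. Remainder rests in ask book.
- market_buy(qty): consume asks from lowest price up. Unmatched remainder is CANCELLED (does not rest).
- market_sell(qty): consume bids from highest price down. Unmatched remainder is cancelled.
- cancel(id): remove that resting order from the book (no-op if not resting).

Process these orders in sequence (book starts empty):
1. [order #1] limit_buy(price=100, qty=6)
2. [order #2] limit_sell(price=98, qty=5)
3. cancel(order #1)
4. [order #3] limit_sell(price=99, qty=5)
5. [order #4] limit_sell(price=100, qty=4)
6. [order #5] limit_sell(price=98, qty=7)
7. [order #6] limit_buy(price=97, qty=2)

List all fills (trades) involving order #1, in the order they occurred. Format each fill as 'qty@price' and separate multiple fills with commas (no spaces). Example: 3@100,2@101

Answer: 5@100

Derivation:
After op 1 [order #1] limit_buy(price=100, qty=6): fills=none; bids=[#1:6@100] asks=[-]
After op 2 [order #2] limit_sell(price=98, qty=5): fills=#1x#2:5@100; bids=[#1:1@100] asks=[-]
After op 3 cancel(order #1): fills=none; bids=[-] asks=[-]
After op 4 [order #3] limit_sell(price=99, qty=5): fills=none; bids=[-] asks=[#3:5@99]
After op 5 [order #4] limit_sell(price=100, qty=4): fills=none; bids=[-] asks=[#3:5@99 #4:4@100]
After op 6 [order #5] limit_sell(price=98, qty=7): fills=none; bids=[-] asks=[#5:7@98 #3:5@99 #4:4@100]
After op 7 [order #6] limit_buy(price=97, qty=2): fills=none; bids=[#6:2@97] asks=[#5:7@98 #3:5@99 #4:4@100]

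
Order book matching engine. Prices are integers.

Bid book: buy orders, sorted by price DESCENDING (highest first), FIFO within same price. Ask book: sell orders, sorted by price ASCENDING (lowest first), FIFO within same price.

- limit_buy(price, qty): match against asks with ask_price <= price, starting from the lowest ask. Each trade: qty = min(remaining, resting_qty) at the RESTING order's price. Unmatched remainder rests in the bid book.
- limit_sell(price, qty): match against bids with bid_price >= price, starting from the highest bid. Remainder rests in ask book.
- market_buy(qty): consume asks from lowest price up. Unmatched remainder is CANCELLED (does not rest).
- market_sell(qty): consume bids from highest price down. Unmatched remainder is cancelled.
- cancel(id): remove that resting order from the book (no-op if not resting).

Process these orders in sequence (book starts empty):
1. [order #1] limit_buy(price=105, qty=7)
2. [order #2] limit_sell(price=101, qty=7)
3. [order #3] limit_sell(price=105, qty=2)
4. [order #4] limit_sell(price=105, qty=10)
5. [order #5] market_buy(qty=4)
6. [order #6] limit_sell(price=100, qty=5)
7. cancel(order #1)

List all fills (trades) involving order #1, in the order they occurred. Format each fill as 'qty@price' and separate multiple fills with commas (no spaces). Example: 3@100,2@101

After op 1 [order #1] limit_buy(price=105, qty=7): fills=none; bids=[#1:7@105] asks=[-]
After op 2 [order #2] limit_sell(price=101, qty=7): fills=#1x#2:7@105; bids=[-] asks=[-]
After op 3 [order #3] limit_sell(price=105, qty=2): fills=none; bids=[-] asks=[#3:2@105]
After op 4 [order #4] limit_sell(price=105, qty=10): fills=none; bids=[-] asks=[#3:2@105 #4:10@105]
After op 5 [order #5] market_buy(qty=4): fills=#5x#3:2@105 #5x#4:2@105; bids=[-] asks=[#4:8@105]
After op 6 [order #6] limit_sell(price=100, qty=5): fills=none; bids=[-] asks=[#6:5@100 #4:8@105]
After op 7 cancel(order #1): fills=none; bids=[-] asks=[#6:5@100 #4:8@105]

Answer: 7@105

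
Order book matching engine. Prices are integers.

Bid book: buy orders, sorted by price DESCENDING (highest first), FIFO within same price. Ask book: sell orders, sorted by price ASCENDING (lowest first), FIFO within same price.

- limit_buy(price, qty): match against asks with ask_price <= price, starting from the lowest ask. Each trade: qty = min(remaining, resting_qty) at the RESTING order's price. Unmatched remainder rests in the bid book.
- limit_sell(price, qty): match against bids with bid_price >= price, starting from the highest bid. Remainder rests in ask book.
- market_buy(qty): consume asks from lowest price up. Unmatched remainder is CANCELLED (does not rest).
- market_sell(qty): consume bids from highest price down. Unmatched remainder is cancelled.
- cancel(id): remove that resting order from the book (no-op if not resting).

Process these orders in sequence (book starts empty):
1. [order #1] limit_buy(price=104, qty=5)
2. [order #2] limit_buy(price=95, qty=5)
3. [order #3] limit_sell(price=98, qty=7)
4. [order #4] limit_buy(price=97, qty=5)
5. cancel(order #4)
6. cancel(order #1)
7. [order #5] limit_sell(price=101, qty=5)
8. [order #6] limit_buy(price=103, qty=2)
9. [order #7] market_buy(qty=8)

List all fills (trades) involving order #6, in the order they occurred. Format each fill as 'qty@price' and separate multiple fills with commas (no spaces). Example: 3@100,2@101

Answer: 2@98

Derivation:
After op 1 [order #1] limit_buy(price=104, qty=5): fills=none; bids=[#1:5@104] asks=[-]
After op 2 [order #2] limit_buy(price=95, qty=5): fills=none; bids=[#1:5@104 #2:5@95] asks=[-]
After op 3 [order #3] limit_sell(price=98, qty=7): fills=#1x#3:5@104; bids=[#2:5@95] asks=[#3:2@98]
After op 4 [order #4] limit_buy(price=97, qty=5): fills=none; bids=[#4:5@97 #2:5@95] asks=[#3:2@98]
After op 5 cancel(order #4): fills=none; bids=[#2:5@95] asks=[#3:2@98]
After op 6 cancel(order #1): fills=none; bids=[#2:5@95] asks=[#3:2@98]
After op 7 [order #5] limit_sell(price=101, qty=5): fills=none; bids=[#2:5@95] asks=[#3:2@98 #5:5@101]
After op 8 [order #6] limit_buy(price=103, qty=2): fills=#6x#3:2@98; bids=[#2:5@95] asks=[#5:5@101]
After op 9 [order #7] market_buy(qty=8): fills=#7x#5:5@101; bids=[#2:5@95] asks=[-]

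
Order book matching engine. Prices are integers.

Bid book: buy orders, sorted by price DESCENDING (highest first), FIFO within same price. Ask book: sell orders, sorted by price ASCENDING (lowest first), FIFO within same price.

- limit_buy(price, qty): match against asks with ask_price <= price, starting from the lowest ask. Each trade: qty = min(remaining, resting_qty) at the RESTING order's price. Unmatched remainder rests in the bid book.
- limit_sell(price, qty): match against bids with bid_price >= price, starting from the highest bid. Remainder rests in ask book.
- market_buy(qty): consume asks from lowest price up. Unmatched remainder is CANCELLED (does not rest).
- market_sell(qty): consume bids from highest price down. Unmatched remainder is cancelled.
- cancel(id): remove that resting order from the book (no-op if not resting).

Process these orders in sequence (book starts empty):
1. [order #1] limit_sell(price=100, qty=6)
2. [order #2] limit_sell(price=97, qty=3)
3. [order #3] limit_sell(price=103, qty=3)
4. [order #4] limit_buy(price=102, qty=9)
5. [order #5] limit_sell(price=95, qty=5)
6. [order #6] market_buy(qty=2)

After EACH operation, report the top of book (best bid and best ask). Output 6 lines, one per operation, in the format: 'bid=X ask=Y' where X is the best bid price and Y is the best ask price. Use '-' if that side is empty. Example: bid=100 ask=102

Answer: bid=- ask=100
bid=- ask=97
bid=- ask=97
bid=- ask=103
bid=- ask=95
bid=- ask=95

Derivation:
After op 1 [order #1] limit_sell(price=100, qty=6): fills=none; bids=[-] asks=[#1:6@100]
After op 2 [order #2] limit_sell(price=97, qty=3): fills=none; bids=[-] asks=[#2:3@97 #1:6@100]
After op 3 [order #3] limit_sell(price=103, qty=3): fills=none; bids=[-] asks=[#2:3@97 #1:6@100 #3:3@103]
After op 4 [order #4] limit_buy(price=102, qty=9): fills=#4x#2:3@97 #4x#1:6@100; bids=[-] asks=[#3:3@103]
After op 5 [order #5] limit_sell(price=95, qty=5): fills=none; bids=[-] asks=[#5:5@95 #3:3@103]
After op 6 [order #6] market_buy(qty=2): fills=#6x#5:2@95; bids=[-] asks=[#5:3@95 #3:3@103]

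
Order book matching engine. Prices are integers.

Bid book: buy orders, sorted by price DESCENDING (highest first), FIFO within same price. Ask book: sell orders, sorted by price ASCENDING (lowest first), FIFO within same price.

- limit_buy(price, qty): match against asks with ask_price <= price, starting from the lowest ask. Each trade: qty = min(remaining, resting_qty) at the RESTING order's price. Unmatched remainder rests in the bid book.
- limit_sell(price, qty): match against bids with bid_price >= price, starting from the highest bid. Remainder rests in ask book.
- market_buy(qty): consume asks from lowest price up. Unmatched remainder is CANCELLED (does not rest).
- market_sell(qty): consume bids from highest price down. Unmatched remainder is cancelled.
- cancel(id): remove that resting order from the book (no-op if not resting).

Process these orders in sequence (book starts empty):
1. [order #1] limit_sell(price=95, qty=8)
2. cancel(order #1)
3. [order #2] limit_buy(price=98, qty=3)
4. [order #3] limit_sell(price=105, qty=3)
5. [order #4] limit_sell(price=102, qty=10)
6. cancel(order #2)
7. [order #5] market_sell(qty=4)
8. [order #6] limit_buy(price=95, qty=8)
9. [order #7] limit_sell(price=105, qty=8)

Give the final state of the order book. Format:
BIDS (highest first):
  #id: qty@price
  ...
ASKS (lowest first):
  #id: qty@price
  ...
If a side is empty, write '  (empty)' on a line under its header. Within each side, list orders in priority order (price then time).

Answer: BIDS (highest first):
  #6: 8@95
ASKS (lowest first):
  #4: 10@102
  #3: 3@105
  #7: 8@105

Derivation:
After op 1 [order #1] limit_sell(price=95, qty=8): fills=none; bids=[-] asks=[#1:8@95]
After op 2 cancel(order #1): fills=none; bids=[-] asks=[-]
After op 3 [order #2] limit_buy(price=98, qty=3): fills=none; bids=[#2:3@98] asks=[-]
After op 4 [order #3] limit_sell(price=105, qty=3): fills=none; bids=[#2:3@98] asks=[#3:3@105]
After op 5 [order #4] limit_sell(price=102, qty=10): fills=none; bids=[#2:3@98] asks=[#4:10@102 #3:3@105]
After op 6 cancel(order #2): fills=none; bids=[-] asks=[#4:10@102 #3:3@105]
After op 7 [order #5] market_sell(qty=4): fills=none; bids=[-] asks=[#4:10@102 #3:3@105]
After op 8 [order #6] limit_buy(price=95, qty=8): fills=none; bids=[#6:8@95] asks=[#4:10@102 #3:3@105]
After op 9 [order #7] limit_sell(price=105, qty=8): fills=none; bids=[#6:8@95] asks=[#4:10@102 #3:3@105 #7:8@105]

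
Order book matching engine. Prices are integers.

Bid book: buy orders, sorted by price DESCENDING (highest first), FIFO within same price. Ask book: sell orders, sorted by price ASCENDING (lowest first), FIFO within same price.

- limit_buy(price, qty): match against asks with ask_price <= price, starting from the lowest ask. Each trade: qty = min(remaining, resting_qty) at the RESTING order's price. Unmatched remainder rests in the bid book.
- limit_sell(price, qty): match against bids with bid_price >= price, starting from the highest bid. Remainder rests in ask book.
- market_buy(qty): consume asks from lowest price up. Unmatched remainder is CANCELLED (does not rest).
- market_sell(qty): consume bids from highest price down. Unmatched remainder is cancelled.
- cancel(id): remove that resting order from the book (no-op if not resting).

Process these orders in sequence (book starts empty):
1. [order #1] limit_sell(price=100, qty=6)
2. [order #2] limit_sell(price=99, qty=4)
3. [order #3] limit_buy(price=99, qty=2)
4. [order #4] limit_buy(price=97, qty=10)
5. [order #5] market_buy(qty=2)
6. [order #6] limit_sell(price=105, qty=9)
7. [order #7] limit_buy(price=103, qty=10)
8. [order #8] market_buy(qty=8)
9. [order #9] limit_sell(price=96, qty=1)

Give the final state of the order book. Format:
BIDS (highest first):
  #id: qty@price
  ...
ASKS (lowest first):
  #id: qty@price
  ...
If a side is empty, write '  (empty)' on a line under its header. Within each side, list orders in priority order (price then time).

Answer: BIDS (highest first):
  #7: 3@103
  #4: 10@97
ASKS (lowest first):
  #6: 1@105

Derivation:
After op 1 [order #1] limit_sell(price=100, qty=6): fills=none; bids=[-] asks=[#1:6@100]
After op 2 [order #2] limit_sell(price=99, qty=4): fills=none; bids=[-] asks=[#2:4@99 #1:6@100]
After op 3 [order #3] limit_buy(price=99, qty=2): fills=#3x#2:2@99; bids=[-] asks=[#2:2@99 #1:6@100]
After op 4 [order #4] limit_buy(price=97, qty=10): fills=none; bids=[#4:10@97] asks=[#2:2@99 #1:6@100]
After op 5 [order #5] market_buy(qty=2): fills=#5x#2:2@99; bids=[#4:10@97] asks=[#1:6@100]
After op 6 [order #6] limit_sell(price=105, qty=9): fills=none; bids=[#4:10@97] asks=[#1:6@100 #6:9@105]
After op 7 [order #7] limit_buy(price=103, qty=10): fills=#7x#1:6@100; bids=[#7:4@103 #4:10@97] asks=[#6:9@105]
After op 8 [order #8] market_buy(qty=8): fills=#8x#6:8@105; bids=[#7:4@103 #4:10@97] asks=[#6:1@105]
After op 9 [order #9] limit_sell(price=96, qty=1): fills=#7x#9:1@103; bids=[#7:3@103 #4:10@97] asks=[#6:1@105]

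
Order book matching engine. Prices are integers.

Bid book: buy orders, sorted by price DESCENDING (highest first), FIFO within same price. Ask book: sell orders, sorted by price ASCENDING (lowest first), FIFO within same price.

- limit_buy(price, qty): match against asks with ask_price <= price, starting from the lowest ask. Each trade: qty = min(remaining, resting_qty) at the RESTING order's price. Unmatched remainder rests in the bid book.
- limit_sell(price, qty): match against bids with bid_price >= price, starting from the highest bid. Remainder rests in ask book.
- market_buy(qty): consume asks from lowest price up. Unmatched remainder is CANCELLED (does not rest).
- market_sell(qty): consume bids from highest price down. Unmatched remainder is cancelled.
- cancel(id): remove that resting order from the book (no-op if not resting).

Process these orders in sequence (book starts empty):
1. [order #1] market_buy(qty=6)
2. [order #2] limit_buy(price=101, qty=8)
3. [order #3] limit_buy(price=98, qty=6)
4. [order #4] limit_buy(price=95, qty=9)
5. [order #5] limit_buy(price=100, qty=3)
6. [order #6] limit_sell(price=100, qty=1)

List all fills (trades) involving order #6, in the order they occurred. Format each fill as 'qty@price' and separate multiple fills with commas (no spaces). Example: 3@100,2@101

Answer: 1@101

Derivation:
After op 1 [order #1] market_buy(qty=6): fills=none; bids=[-] asks=[-]
After op 2 [order #2] limit_buy(price=101, qty=8): fills=none; bids=[#2:8@101] asks=[-]
After op 3 [order #3] limit_buy(price=98, qty=6): fills=none; bids=[#2:8@101 #3:6@98] asks=[-]
After op 4 [order #4] limit_buy(price=95, qty=9): fills=none; bids=[#2:8@101 #3:6@98 #4:9@95] asks=[-]
After op 5 [order #5] limit_buy(price=100, qty=3): fills=none; bids=[#2:8@101 #5:3@100 #3:6@98 #4:9@95] asks=[-]
After op 6 [order #6] limit_sell(price=100, qty=1): fills=#2x#6:1@101; bids=[#2:7@101 #5:3@100 #3:6@98 #4:9@95] asks=[-]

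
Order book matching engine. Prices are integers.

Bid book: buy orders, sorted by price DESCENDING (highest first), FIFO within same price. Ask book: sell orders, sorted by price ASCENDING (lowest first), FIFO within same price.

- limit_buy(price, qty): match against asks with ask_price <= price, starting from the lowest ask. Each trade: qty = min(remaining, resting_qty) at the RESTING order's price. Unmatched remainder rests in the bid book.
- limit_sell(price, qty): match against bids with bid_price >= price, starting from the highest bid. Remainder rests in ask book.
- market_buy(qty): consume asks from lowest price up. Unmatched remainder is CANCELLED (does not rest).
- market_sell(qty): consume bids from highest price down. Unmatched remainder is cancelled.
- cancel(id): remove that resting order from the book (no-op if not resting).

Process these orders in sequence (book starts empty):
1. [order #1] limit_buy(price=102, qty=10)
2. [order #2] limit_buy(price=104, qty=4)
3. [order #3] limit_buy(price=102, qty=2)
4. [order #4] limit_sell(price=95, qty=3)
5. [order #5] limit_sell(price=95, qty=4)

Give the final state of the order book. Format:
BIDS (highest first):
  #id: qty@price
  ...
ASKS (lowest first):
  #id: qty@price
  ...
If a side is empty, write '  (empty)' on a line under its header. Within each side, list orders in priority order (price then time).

Answer: BIDS (highest first):
  #1: 7@102
  #3: 2@102
ASKS (lowest first):
  (empty)

Derivation:
After op 1 [order #1] limit_buy(price=102, qty=10): fills=none; bids=[#1:10@102] asks=[-]
After op 2 [order #2] limit_buy(price=104, qty=4): fills=none; bids=[#2:4@104 #1:10@102] asks=[-]
After op 3 [order #3] limit_buy(price=102, qty=2): fills=none; bids=[#2:4@104 #1:10@102 #3:2@102] asks=[-]
After op 4 [order #4] limit_sell(price=95, qty=3): fills=#2x#4:3@104; bids=[#2:1@104 #1:10@102 #3:2@102] asks=[-]
After op 5 [order #5] limit_sell(price=95, qty=4): fills=#2x#5:1@104 #1x#5:3@102; bids=[#1:7@102 #3:2@102] asks=[-]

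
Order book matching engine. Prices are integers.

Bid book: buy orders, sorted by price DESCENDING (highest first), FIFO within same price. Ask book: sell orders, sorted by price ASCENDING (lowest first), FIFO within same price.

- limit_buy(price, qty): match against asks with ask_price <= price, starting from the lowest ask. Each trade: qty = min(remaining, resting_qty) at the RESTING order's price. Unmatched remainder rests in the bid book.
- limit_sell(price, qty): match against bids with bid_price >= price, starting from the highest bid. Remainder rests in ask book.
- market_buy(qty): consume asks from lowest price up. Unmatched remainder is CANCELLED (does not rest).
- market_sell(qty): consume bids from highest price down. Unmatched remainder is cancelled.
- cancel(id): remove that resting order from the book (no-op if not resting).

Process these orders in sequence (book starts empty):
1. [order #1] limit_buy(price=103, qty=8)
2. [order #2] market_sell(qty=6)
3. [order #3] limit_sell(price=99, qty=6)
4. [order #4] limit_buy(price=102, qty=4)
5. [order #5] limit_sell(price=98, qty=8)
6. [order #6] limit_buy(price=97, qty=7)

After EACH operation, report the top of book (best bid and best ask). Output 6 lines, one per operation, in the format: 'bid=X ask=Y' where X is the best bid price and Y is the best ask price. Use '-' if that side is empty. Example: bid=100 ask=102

After op 1 [order #1] limit_buy(price=103, qty=8): fills=none; bids=[#1:8@103] asks=[-]
After op 2 [order #2] market_sell(qty=6): fills=#1x#2:6@103; bids=[#1:2@103] asks=[-]
After op 3 [order #3] limit_sell(price=99, qty=6): fills=#1x#3:2@103; bids=[-] asks=[#3:4@99]
After op 4 [order #4] limit_buy(price=102, qty=4): fills=#4x#3:4@99; bids=[-] asks=[-]
After op 5 [order #5] limit_sell(price=98, qty=8): fills=none; bids=[-] asks=[#5:8@98]
After op 6 [order #6] limit_buy(price=97, qty=7): fills=none; bids=[#6:7@97] asks=[#5:8@98]

Answer: bid=103 ask=-
bid=103 ask=-
bid=- ask=99
bid=- ask=-
bid=- ask=98
bid=97 ask=98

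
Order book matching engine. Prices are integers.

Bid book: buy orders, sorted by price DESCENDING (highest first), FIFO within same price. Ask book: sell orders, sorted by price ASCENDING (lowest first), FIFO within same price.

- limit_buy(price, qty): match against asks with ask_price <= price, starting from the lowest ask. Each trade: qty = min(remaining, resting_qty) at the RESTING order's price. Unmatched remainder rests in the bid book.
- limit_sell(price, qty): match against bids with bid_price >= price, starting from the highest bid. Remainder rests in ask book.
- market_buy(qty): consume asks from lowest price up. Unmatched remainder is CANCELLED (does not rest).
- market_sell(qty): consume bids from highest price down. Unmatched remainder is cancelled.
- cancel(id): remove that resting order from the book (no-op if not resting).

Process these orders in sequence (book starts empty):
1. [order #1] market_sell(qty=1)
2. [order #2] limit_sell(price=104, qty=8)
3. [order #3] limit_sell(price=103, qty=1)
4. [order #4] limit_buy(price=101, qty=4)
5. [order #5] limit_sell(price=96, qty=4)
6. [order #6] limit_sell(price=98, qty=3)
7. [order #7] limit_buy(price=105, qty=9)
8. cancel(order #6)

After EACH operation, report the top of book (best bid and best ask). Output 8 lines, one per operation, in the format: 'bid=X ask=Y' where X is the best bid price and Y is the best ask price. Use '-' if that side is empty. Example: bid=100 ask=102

Answer: bid=- ask=-
bid=- ask=104
bid=- ask=103
bid=101 ask=103
bid=- ask=103
bid=- ask=98
bid=- ask=104
bid=- ask=104

Derivation:
After op 1 [order #1] market_sell(qty=1): fills=none; bids=[-] asks=[-]
After op 2 [order #2] limit_sell(price=104, qty=8): fills=none; bids=[-] asks=[#2:8@104]
After op 3 [order #3] limit_sell(price=103, qty=1): fills=none; bids=[-] asks=[#3:1@103 #2:8@104]
After op 4 [order #4] limit_buy(price=101, qty=4): fills=none; bids=[#4:4@101] asks=[#3:1@103 #2:8@104]
After op 5 [order #5] limit_sell(price=96, qty=4): fills=#4x#5:4@101; bids=[-] asks=[#3:1@103 #2:8@104]
After op 6 [order #6] limit_sell(price=98, qty=3): fills=none; bids=[-] asks=[#6:3@98 #3:1@103 #2:8@104]
After op 7 [order #7] limit_buy(price=105, qty=9): fills=#7x#6:3@98 #7x#3:1@103 #7x#2:5@104; bids=[-] asks=[#2:3@104]
After op 8 cancel(order #6): fills=none; bids=[-] asks=[#2:3@104]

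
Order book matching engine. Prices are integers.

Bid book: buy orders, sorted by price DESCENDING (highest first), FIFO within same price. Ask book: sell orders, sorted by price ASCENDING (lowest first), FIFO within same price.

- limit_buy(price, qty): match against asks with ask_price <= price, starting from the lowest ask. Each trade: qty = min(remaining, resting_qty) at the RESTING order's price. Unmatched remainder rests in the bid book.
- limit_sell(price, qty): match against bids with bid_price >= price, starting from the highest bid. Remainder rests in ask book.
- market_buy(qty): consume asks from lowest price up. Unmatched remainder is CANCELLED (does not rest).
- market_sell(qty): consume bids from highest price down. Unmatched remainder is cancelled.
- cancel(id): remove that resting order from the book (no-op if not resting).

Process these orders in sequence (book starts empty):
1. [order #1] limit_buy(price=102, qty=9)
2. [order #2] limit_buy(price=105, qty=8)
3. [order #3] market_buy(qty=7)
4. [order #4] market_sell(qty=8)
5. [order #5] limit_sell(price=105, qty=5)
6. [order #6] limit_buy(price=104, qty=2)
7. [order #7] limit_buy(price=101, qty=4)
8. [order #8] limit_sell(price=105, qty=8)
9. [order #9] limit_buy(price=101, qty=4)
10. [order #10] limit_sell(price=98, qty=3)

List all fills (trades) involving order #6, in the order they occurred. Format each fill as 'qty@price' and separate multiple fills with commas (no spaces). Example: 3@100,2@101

After op 1 [order #1] limit_buy(price=102, qty=9): fills=none; bids=[#1:9@102] asks=[-]
After op 2 [order #2] limit_buy(price=105, qty=8): fills=none; bids=[#2:8@105 #1:9@102] asks=[-]
After op 3 [order #3] market_buy(qty=7): fills=none; bids=[#2:8@105 #1:9@102] asks=[-]
After op 4 [order #4] market_sell(qty=8): fills=#2x#4:8@105; bids=[#1:9@102] asks=[-]
After op 5 [order #5] limit_sell(price=105, qty=5): fills=none; bids=[#1:9@102] asks=[#5:5@105]
After op 6 [order #6] limit_buy(price=104, qty=2): fills=none; bids=[#6:2@104 #1:9@102] asks=[#5:5@105]
After op 7 [order #7] limit_buy(price=101, qty=4): fills=none; bids=[#6:2@104 #1:9@102 #7:4@101] asks=[#5:5@105]
After op 8 [order #8] limit_sell(price=105, qty=8): fills=none; bids=[#6:2@104 #1:9@102 #7:4@101] asks=[#5:5@105 #8:8@105]
After op 9 [order #9] limit_buy(price=101, qty=4): fills=none; bids=[#6:2@104 #1:9@102 #7:4@101 #9:4@101] asks=[#5:5@105 #8:8@105]
After op 10 [order #10] limit_sell(price=98, qty=3): fills=#6x#10:2@104 #1x#10:1@102; bids=[#1:8@102 #7:4@101 #9:4@101] asks=[#5:5@105 #8:8@105]

Answer: 2@104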